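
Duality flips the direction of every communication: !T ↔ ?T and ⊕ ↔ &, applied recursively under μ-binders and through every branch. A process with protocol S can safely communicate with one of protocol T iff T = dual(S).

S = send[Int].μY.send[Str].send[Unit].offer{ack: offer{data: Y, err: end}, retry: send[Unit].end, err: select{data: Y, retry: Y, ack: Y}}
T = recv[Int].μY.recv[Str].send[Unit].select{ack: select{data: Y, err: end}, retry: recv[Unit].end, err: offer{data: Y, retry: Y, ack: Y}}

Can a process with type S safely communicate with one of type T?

NO

send[Int] vs recv[Int]  match
  μY vs μY  match (rec unchanged)
    send[Str] vs recv[Str]  match
      send[Unit] vs send[Unit]  ✗ same direction on both sides — not dual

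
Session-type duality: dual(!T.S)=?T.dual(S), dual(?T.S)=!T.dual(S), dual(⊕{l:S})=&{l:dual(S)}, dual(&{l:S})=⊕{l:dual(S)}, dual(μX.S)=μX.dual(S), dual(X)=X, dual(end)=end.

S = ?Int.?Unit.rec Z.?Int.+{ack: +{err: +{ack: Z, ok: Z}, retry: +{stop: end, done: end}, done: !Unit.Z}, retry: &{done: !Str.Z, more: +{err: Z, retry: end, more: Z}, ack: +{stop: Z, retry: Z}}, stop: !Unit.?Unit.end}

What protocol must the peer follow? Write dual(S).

!Int.!Unit.rec Z.!Int.&{ack: &{err: &{ack: Z, ok: Z}, retry: &{stop: end, done: end}, done: ?Unit.Z}, retry: +{done: ?Str.Z, more: &{err: Z, retry: end, more: Z}, ack: &{stop: Z, retry: Z}}, stop: ?Unit.!Unit.end}

?Int → !Int
  ?Unit → !Unit
    rec Z → rec Z  (μ self-dual)
      ?Int → !Int
        +{ack,retry,stop} → &{ack,retry,stop}  (internal→external)
          • ack:
            +{err,retry,done} → &{err,retry,done}  (internal→external)
              • err:
                +{ack,ok} → &{ack,ok}  (internal→external)
                  • ack:
                    Z self-dual
                  • ok:
                    Z self-dual
              • retry:
                +{stop,done} → &{stop,done}  (internal→external)
                  • stop:
                    end self-dual
                  • done:
                    end self-dual
              • done:
                !Unit → ?Unit
                  Z self-dual
          • retry:
            &{done,more,ack} → +{done,more,ack}  (external→internal)
              • done:
                !Str → ?Str
                  Z self-dual
              • more:
                +{err,retry,more} → &{err,retry,more}  (internal→external)
                  • err:
                    Z self-dual
                  • retry:
                    end self-dual
                  • more:
                    Z self-dual
              • ack:
                +{stop,retry} → &{stop,retry}  (internal→external)
                  • stop:
                    Z self-dual
                  • retry:
                    Z self-dual
          • stop:
            !Unit → ?Unit
              ?Unit → !Unit
                end self-dual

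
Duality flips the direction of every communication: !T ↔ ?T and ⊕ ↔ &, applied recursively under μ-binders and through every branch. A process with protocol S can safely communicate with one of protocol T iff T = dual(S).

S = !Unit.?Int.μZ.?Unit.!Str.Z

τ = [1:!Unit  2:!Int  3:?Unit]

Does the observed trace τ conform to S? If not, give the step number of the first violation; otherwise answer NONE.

@1 !Unit  match  state: ?Int.μZ.…
@2 got !Int, protocol expects ?Int  ✗

2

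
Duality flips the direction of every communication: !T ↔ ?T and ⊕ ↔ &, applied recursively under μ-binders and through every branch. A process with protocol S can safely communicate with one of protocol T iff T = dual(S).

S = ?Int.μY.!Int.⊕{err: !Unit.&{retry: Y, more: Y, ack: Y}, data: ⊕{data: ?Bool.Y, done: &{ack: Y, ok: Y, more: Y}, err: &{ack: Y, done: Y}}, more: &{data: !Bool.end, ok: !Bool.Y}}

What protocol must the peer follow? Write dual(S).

?Int ↦ !Int
  μY ↦ μY  (binder kept)
    !Int ↦ ?Int
      ⊕{err,data,more} ↦ &{err,data,more}  (select→offer)
        • err:
          !Unit ↦ ?Unit
            &{retry,more,ack} ↦ ⊕{retry,more,ack}  (offer→select)
              • retry:
                dual(Y) = Y
              • more:
                dual(Y) = Y
              • ack:
                dual(Y) = Y
        • data:
          ⊕{data,done,err} ↦ &{data,done,err}  (select→offer)
            • data:
              ?Bool ↦ !Bool
                dual(Y) = Y
            • done:
              &{ack,ok,more} ↦ ⊕{ack,ok,more}  (offer→select)
                • ack:
                  dual(Y) = Y
                • ok:
                  dual(Y) = Y
                • more:
                  dual(Y) = Y
            • err:
              &{ack,done} ↦ ⊕{ack,done}  (offer→select)
                • ack:
                  dual(Y) = Y
                • done:
                  dual(Y) = Y
        • more:
          &{data,ok} ↦ ⊕{data,ok}  (offer→select)
            • data:
              !Bool ↦ ?Bool
                dual(end) = end
            • ok:
              !Bool ↦ ?Bool
                dual(Y) = Y

!Int.μY.?Int.&{err: ?Unit.⊕{retry: Y, more: Y, ack: Y}, data: &{data: !Bool.Y, done: ⊕{ack: Y, ok: Y, more: Y}, err: ⊕{ack: Y, done: Y}}, more: ⊕{data: ?Bool.end, ok: ?Bool.Y}}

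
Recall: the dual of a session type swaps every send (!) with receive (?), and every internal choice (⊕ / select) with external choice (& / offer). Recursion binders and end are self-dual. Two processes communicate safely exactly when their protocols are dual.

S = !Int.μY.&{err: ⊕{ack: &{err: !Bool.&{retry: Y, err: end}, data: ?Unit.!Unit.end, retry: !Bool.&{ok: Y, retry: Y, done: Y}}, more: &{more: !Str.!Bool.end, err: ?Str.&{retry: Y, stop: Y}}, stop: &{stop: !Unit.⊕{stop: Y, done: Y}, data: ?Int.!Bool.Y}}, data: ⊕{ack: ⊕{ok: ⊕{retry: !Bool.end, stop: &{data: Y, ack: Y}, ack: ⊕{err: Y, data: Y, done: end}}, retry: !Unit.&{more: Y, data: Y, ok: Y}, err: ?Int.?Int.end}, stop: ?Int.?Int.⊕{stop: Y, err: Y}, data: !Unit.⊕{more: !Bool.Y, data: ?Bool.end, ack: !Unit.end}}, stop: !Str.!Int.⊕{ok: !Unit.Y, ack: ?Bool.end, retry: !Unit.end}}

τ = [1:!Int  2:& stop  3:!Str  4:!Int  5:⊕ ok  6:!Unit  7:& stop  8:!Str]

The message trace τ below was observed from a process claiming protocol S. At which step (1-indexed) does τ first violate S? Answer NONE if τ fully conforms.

NONE

step 1: !Int  ✓  state: μY.…
step 2: & stop  ✓  state: !Str.!Int.⊕{ok: !Unit.μY.…, ack: ?Bool.end, retry: !Unit.end}
step 3: !Str  ✓  state: !Int.⊕{ok: !Unit.μY.…, ack: ?Bool.end, retry: !Unit.end}
step 4: !Int  ✓  state: ⊕{ok: !Unit.μY.…, ack: ?Bool.end, retry: !Unit.end}
step 5: ⊕ ok  ✓  state: !Unit.μY.…
step 6: !Unit  ✓  state: μY.…
step 7: & stop  ✓  state: !Str.!Int.⊕{ok: !Unit.μY.…, ack: ?Bool.end, retry: !Unit.end}
step 8: !Str  ✓  state: !Int.⊕{ok: !Unit.μY.…, ack: ?Bool.end, retry: !Unit.end}
τ conforms to S (length 8)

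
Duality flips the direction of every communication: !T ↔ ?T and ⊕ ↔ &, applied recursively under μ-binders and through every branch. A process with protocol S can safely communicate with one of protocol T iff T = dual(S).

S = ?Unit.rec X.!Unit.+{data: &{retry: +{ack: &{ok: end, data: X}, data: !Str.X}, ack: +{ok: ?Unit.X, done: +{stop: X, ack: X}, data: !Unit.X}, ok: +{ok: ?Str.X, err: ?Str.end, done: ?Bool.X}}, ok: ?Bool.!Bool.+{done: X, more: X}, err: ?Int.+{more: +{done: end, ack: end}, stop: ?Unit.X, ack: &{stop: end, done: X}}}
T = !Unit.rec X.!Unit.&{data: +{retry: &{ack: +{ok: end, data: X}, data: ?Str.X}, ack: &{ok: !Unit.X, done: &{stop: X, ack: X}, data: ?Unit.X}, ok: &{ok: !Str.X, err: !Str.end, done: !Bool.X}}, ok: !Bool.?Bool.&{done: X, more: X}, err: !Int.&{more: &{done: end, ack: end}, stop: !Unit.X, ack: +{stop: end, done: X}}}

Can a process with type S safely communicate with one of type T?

NO

?Unit vs !Unit  match
  rec X vs rec X  match (μ self-dual)
    !Unit vs !Unit  ✗ same direction on both sides — not dual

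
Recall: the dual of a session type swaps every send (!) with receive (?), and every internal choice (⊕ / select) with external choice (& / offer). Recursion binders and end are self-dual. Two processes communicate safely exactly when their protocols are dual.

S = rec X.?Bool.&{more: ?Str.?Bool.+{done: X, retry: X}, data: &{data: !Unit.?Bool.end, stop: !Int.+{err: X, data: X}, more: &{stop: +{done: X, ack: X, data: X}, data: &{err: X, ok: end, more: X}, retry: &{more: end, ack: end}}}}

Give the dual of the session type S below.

rec X.!Bool.+{more: !Str.!Bool.&{done: X, retry: X}, data: +{data: ?Unit.!Bool.end, stop: ?Int.&{err: X, data: X}, more: +{stop: &{done: X, ack: X, data: X}, data: +{err: X, ok: end, more: X}, retry: +{more: end, ack: end}}}}

rec X ↦ rec X  (binder kept)
  ?Bool ↦ !Bool
    &{more,data} ↦ +{more,data}  (&→⊕)
      • more:
        ?Str ↦ !Str
          ?Bool ↦ !Bool
            +{done,retry} ↦ &{done,retry}  (select→offer)
              • done:
                X ↦ X
              • retry:
                X ↦ X
      • data:
        &{data,stop,more} ↦ +{data,stop,more}  (&→⊕)
          • data:
            !Unit ↦ ?Unit
              ?Bool ↦ !Bool
                end ↦ end
          • stop:
            !Int ↦ ?Int
              +{err,data} ↦ &{err,data}  (select→offer)
                • err:
                  X ↦ X
                • data:
                  X ↦ X
          • more:
            &{stop,data,retry} ↦ +{stop,data,retry}  (&→⊕)
              • stop:
                +{done,ack,data} ↦ &{done,ack,data}  (select→offer)
                  • done:
                    X ↦ X
                  • ack:
                    X ↦ X
                  • data:
                    X ↦ X
              • data:
                &{err,ok,more} ↦ +{err,ok,more}  (&→⊕)
                  • err:
                    X ↦ X
                  • ok:
                    end ↦ end
                  • more:
                    X ↦ X
              • retry:
                &{more,ack} ↦ +{more,ack}  (&→⊕)
                  • more:
                    end ↦ end
                  • ack:
                    end ↦ end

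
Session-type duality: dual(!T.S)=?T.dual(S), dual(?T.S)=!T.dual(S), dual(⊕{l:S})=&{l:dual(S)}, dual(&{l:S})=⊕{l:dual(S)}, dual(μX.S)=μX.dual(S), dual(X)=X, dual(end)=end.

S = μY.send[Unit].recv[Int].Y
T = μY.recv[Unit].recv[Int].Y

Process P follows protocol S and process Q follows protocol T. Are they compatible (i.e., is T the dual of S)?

μY ‖ μY  ✓ (μ self-dual)
  send[Unit] ‖ recv[Unit]  ✓
    recv[Int] ‖ recv[Int]  ✗ same direction on both sides — not dual

NO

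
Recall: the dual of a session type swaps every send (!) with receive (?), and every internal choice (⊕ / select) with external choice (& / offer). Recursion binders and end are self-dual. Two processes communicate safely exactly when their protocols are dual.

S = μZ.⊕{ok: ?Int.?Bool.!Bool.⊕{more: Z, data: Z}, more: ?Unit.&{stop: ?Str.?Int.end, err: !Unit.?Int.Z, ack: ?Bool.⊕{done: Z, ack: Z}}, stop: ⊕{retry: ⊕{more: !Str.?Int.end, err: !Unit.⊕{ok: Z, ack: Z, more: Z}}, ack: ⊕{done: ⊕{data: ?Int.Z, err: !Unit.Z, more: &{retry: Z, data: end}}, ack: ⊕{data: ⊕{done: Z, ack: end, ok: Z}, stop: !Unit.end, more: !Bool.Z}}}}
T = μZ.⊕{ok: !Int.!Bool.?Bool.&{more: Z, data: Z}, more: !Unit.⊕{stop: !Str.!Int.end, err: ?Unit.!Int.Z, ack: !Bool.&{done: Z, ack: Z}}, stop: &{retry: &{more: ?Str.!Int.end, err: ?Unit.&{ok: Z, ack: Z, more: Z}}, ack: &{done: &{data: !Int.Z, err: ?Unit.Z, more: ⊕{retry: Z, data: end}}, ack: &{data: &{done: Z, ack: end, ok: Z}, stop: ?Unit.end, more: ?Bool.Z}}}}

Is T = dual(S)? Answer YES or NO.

μZ ‖ μZ  ok (rec unchanged)
  ⊕{ok,more,stop} ‖ ⊕{ok,more,stop}  ✗ choice polarity not flipped — not dual

NO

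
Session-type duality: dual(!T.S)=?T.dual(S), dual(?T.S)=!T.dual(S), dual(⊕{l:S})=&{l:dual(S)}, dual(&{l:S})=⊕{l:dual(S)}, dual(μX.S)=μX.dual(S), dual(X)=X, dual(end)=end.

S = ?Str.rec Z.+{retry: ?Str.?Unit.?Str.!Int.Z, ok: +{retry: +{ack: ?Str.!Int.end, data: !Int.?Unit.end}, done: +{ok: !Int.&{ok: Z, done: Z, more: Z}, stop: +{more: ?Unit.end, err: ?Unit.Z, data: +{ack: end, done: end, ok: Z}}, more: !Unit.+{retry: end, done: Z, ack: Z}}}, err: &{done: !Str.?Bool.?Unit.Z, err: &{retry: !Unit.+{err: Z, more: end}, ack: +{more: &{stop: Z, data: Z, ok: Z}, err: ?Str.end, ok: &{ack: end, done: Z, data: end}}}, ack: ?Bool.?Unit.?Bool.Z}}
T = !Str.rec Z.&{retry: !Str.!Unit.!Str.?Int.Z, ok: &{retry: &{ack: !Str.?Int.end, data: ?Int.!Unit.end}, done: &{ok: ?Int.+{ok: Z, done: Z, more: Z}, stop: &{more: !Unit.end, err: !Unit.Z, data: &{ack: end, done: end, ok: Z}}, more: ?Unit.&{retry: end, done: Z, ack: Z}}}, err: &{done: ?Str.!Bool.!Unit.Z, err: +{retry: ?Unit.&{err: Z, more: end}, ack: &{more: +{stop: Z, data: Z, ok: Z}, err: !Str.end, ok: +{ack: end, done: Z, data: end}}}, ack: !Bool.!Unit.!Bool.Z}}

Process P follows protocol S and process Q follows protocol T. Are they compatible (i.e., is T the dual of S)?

NO

?Str ‖ !Str  ✓
  rec Z ‖ rec Z  ✓ (binder kept)
    +{retry,ok,err} ‖ &{retry,ok,err}  ✓ label sets agree
      [retry]
        ?Str ‖ !Str  ✓
          ?Unit ‖ !Unit  ✓
            ?Str ‖ !Str  ✓
              !Int ‖ ?Int  ✓
                Z ‖ Z  ✓
      [ok]
        +{retry,done} ‖ &{retry,done}  ✓ label sets agree
          [retry]
            +{ack,data} ‖ &{ack,data}  ✓ label sets agree
              [ack]
                ?Str ‖ !Str  ✓
                  !Int ‖ ?Int  ✓
                    end ‖ end  ✓
              [data]
                !Int ‖ ?Int  ✓
                  ?Unit ‖ !Unit  ✓
                    end ‖ end  ✓
          [done]
            +{ok,stop,more} ‖ &{ok,stop,more}  ✓ label sets agree
              [ok]
                !Int ‖ ?Int  ✓
                  &{ok,done,more} ‖ +{ok,done,more}  ✓ label sets agree
                    [ok]
                      Z ‖ Z  ✓
                    [done]
                      Z ‖ Z  ✓
                    [more]
                      Z ‖ Z  ✓
              [stop]
                +{more,err,data} ‖ &{more,err,data}  ✓ label sets agree
                  [more]
                    ?Unit ‖ !Unit  ✓
                      end ‖ end  ✓
                  [err]
                    ?Unit ‖ !Unit  ✓
                      Z ‖ Z  ✓
                  [data]
                    +{ack,done,ok} ‖ &{ack,done,ok}  ✓ label sets agree
                      [ack]
                        end ‖ end  ✓
                      [done]
                        end ‖ end  ✓
                      [ok]
                        Z ‖ Z  ✓
              [more]
                !Unit ‖ ?Unit  ✓
                  +{retry,done,ack} ‖ &{retry,done,ack}  ✓ label sets agree
                    [retry]
                      end ‖ end  ✓
                    [done]
                      Z ‖ Z  ✓
                    [ack]
                      Z ‖ Z  ✓
      [err]
        &{done,err,ack} ‖ &{done,err,ack}  ✗ choice polarity not flipped — not dual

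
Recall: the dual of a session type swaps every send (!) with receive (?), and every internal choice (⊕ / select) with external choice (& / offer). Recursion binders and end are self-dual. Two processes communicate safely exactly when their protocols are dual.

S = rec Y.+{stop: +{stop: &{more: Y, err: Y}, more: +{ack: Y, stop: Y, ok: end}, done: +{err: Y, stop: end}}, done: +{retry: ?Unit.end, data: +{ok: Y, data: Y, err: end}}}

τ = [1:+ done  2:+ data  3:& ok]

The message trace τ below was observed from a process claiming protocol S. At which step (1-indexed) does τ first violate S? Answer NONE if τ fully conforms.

3

@1 + done  ok  state: +{retry: ?Unit.end, data: +{ok: rec Y.…, data: rec Y.…, err: end}}
@2 + data  ok  state: +{ok: rec Y.…, data: rec Y.…, err: end}
@3 got & ok, protocol expects + ok or + data or + err  ✗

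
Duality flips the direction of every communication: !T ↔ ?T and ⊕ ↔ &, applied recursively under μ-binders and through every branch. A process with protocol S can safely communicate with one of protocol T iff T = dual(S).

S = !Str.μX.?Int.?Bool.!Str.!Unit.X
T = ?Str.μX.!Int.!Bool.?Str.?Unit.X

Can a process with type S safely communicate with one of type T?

!Str | ?Str  ✓
  μX | μX  ✓ (binder kept)
    ?Int | !Int  ✓
      ?Bool | !Bool  ✓
        !Str | ?Str  ✓
          !Unit | ?Unit  ✓
            X | X  ✓

YES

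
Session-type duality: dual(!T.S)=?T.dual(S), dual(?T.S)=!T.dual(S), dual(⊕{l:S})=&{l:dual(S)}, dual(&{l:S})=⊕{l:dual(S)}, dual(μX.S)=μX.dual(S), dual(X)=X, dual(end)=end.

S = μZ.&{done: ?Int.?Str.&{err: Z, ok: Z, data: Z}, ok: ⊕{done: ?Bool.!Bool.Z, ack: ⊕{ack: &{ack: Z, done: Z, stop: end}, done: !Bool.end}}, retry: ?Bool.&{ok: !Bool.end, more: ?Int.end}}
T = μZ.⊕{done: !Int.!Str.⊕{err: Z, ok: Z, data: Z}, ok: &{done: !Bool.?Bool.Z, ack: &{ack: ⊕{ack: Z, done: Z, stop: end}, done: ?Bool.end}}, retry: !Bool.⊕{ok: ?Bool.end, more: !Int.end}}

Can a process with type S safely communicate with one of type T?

YES

μZ ‖ μZ  ✓ (μ self-dual)
  &{done,ok,retry} ‖ ⊕{done,ok,retry}  ✓ same labels
    case done:
      ?Int ‖ !Int  ✓
        ?Str ‖ !Str  ✓
          &{err,ok,data} ‖ ⊕{err,ok,data}  ✓ same labels
            case err:
              Z ‖ Z  ✓
            case ok:
              Z ‖ Z  ✓
            case data:
              Z ‖ Z  ✓
    case ok:
      ⊕{done,ack} ‖ &{done,ack}  ✓ same labels
        case done:
          ?Bool ‖ !Bool  ✓
            !Bool ‖ ?Bool  ✓
              Z ‖ Z  ✓
        case ack:
          ⊕{ack,done} ‖ &{ack,done}  ✓ same labels
            case ack:
              &{ack,done,stop} ‖ ⊕{ack,done,stop}  ✓ same labels
                case ack:
                  Z ‖ Z  ✓
                case done:
                  Z ‖ Z  ✓
                case stop:
                  end ‖ end  ✓
            case done:
              !Bool ‖ ?Bool  ✓
                end ‖ end  ✓
    case retry:
      ?Bool ‖ !Bool  ✓
        &{ok,more} ‖ ⊕{ok,more}  ✓ same labels
          case ok:
            !Bool ‖ ?Bool  ✓
              end ‖ end  ✓
          case more:
            ?Int ‖ !Int  ✓
              end ‖ end  ✓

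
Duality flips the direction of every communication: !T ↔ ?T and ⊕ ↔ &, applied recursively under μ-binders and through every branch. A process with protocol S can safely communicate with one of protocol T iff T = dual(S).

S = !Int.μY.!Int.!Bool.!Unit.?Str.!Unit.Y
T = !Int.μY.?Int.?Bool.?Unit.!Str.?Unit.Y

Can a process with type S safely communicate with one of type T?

!Int vs !Int  ✗ same direction on both sides — not dual

NO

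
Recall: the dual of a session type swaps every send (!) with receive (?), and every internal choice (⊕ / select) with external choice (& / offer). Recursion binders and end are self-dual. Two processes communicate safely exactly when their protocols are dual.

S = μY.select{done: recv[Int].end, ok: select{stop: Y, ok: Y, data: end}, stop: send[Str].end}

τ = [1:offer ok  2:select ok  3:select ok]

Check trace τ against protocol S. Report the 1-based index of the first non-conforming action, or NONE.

step 1: got offer ok, protocol expects select done or select ok or select stop  ✗

1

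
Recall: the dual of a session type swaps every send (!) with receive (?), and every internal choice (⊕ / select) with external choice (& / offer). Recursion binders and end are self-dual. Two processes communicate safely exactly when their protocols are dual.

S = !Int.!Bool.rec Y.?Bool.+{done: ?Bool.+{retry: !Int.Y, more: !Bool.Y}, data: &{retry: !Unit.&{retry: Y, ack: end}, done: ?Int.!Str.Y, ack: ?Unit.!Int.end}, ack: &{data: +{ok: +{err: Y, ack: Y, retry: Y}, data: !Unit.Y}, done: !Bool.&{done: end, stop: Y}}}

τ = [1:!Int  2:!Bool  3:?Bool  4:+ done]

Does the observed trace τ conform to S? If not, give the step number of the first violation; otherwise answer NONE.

NONE

step 1: !Int  ok  now at !Bool.rec Y.…
step 2: !Bool  ok  now at rec Y.…
step 3: ?Bool  ok  now at +{done: ?Bool.+{retry: !Int.rec Y.…, more: !Bool.rec Y.…}, data: &{retry: !Unit.&{retry: rec Y.…, ack: end}, done: ?Int.!Str.rec Y.…, ack: ?Unit.!Int.end}, ack: &{data: +{ok: +{err: rec Y.…, ack: rec Y.…, retry: rec Y.…}, data: !Unit.rec Y.…}, done: !Bool.&{done: end, stop: rec Y.…}}}
step 4: + done  ok  now at ?Bool.+{retry: !Int.rec Y.…, more: !Bool.rec Y.…}
trace exhausted — no violation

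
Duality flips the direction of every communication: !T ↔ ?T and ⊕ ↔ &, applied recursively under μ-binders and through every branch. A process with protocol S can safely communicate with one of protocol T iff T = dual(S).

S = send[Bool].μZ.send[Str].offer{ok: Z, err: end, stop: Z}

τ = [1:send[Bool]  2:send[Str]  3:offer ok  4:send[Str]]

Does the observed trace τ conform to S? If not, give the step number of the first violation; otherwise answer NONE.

@1 send[Bool]  match  state: μZ.…
@2 send[Str]  match  state: offer{ok: μZ.…, err: end, stop: μZ.…}
@3 offer ok  match  state: μZ.…
@4 send[Str]  match  state: offer{ok: μZ.…, err: end, stop: μZ.…}
τ conforms to S (length 4)

NONE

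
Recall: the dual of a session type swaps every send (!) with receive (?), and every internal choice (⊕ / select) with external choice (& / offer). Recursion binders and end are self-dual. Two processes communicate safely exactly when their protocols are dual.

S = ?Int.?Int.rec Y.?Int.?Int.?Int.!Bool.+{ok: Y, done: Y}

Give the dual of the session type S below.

?Int ↦ !Int
  ?Int ↦ !Int
    rec Y ↦ rec Y  (binder kept)
      ?Int ↦ !Int
        ?Int ↦ !Int
          ?Int ↦ !Int
            !Bool ↦ ?Bool
              +{ok,done} ↦ &{ok,done}  (internal→external)
                • ok:
                  Y ↦ Y
                • done:
                  Y ↦ Y

!Int.!Int.rec Y.!Int.!Int.!Int.?Bool.&{ok: Y, done: Y}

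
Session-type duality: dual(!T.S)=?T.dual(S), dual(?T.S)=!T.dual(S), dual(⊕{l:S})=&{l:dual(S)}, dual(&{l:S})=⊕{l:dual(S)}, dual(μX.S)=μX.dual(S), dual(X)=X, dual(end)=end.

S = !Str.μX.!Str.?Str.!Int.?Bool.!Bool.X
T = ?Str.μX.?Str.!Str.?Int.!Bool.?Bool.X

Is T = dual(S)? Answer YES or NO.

YES

!Str vs ?Str  match
  μX vs μX  match (binder kept)
    !Str vs ?Str  match
      ?Str vs !Str  match
        !Int vs ?Int  match
          ?Bool vs !Bool  match
            !Bool vs ?Bool  match
              X vs X  match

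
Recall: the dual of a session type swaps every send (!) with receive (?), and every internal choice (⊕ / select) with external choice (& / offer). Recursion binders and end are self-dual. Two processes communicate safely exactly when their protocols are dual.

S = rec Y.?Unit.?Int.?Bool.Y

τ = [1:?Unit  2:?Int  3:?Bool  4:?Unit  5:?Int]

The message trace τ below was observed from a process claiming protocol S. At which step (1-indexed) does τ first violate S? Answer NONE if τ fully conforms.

[1] ?Unit  match  cont: ?Int.?Bool.rec Y.…
[2] ?Int  match  cont: ?Bool.rec Y.…
[3] ?Bool  match  cont: rec Y.…
[4] ?Unit  match  cont: ?Int.?Bool.rec Y.…
[5] ?Int  match  cont: ?Bool.rec Y.…
trace exhausted — no violation

NONE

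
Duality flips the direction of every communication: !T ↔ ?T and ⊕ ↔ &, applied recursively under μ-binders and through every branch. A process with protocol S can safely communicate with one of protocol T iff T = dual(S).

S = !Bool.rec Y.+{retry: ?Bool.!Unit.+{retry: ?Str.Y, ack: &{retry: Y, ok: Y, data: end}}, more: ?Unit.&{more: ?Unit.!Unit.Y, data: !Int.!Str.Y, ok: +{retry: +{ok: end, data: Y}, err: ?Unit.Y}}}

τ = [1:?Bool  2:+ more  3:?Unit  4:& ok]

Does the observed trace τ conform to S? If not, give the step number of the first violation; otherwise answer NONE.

[1] got ?Bool, protocol expects !Bool  ✗

1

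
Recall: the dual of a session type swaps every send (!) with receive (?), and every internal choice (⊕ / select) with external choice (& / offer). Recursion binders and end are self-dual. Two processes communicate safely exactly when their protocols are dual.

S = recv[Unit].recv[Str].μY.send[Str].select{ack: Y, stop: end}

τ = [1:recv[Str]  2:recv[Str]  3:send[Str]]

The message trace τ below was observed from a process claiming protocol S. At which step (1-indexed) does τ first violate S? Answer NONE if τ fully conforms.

step 1: got recv[Str], protocol expects recv[Unit]  ✗

1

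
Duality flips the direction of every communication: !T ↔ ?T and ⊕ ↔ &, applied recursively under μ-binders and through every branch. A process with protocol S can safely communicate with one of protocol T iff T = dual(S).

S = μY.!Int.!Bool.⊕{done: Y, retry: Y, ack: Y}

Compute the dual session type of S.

μY.?Int.?Bool.&{done: Y, retry: Y, ack: Y}

μY ↦ μY  (rec unchanged)
  !Int ↦ ?Int
    !Bool ↦ ?Bool
      ⊕{done,retry,ack} ↦ &{done,retry,ack}  (select→offer)
        case done:
          Y self-dual
        case retry:
          Y self-dual
        case ack:
          Y self-dual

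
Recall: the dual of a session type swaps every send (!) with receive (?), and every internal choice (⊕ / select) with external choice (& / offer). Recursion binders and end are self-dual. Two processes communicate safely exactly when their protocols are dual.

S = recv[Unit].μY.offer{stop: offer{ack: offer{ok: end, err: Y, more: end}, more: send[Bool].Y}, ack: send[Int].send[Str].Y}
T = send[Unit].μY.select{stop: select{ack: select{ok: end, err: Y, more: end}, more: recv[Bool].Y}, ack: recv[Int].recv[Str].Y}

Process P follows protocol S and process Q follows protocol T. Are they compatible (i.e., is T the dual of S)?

recv[Unit] | send[Unit]  match
  μY | μY  match (rec unchanged)
    offer{stop,ack} | select{stop,ack}  match label sets agree
      • stop:
        offer{ack,more} | select{ack,more}  match label sets agree
          • ack:
            offer{ok,err,more} | select{ok,err,more}  match label sets agree
              • ok:
                end | end  match
              • err:
                Y | Y  match
              • more:
                end | end  match
          • more:
            send[Bool] | recv[Bool]  match
              Y | Y  match
      • ack:
        send[Int] | recv[Int]  match
          send[Str] | recv[Str]  match
            Y | Y  match

YES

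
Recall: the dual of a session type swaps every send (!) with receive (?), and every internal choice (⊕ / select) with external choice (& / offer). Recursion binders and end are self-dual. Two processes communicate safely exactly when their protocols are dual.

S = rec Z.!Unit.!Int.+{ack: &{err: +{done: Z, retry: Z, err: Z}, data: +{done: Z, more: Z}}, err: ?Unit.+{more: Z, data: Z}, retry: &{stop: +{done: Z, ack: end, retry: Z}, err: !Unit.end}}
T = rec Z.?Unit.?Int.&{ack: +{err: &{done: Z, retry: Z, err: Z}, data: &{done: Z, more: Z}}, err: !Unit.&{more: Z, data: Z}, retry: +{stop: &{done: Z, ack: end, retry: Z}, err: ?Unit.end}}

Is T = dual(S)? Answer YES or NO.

rec Z ‖ rec Z  match (rec unchanged)
  !Unit ‖ ?Unit  match
    !Int ‖ ?Int  match
      +{ack,err,retry} ‖ &{ack,err,retry}  match labels match
        • ack:
          &{err,data} ‖ +{err,data}  match labels match
            • err:
              +{done,retry,err} ‖ &{done,retry,err}  match labels match
                • done:
                  Z ‖ Z  match
                • retry:
                  Z ‖ Z  match
                • err:
                  Z ‖ Z  match
            • data:
              +{done,more} ‖ &{done,more}  match labels match
                • done:
                  Z ‖ Z  match
                • more:
                  Z ‖ Z  match
        • err:
          ?Unit ‖ !Unit  match
            +{more,data} ‖ &{more,data}  match labels match
              • more:
                Z ‖ Z  match
              • data:
                Z ‖ Z  match
        • retry:
          &{stop,err} ‖ +{stop,err}  match labels match
            • stop:
              +{done,ack,retry} ‖ &{done,ack,retry}  match labels match
                • done:
                  Z ‖ Z  match
                • ack:
                  end ‖ end  match
                • retry:
                  Z ‖ Z  match
            • err:
              !Unit ‖ ?Unit  match
                end ‖ end  match

YES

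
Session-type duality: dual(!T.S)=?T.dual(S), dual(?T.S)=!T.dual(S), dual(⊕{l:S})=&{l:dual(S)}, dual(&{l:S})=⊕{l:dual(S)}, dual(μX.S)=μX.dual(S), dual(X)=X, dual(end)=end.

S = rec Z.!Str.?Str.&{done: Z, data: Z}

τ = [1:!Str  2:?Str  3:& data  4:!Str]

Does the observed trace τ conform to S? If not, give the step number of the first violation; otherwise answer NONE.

@1 !Str  match  residual = ?Str.&{done: rec Z.…, data: rec Z.…}
@2 ?Str  match  residual = &{done: rec Z.…, data: rec Z.…}
@3 & data  match  residual = rec Z.…
@4 !Str  match  residual = ?Str.&{done: rec Z.…, data: rec Z.…}
all 4 steps conform

NONE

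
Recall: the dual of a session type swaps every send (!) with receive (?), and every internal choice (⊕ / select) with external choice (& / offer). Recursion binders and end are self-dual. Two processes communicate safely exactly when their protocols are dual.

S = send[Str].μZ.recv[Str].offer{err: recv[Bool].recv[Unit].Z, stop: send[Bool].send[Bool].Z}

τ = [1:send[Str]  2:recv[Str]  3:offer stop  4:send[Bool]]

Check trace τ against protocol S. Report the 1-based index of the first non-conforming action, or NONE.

NONE

@1 send[Str]  ✓  state: μZ.…
@2 recv[Str]  ✓  state: offer{err: recv[Bool].recv[Unit].μZ.…, stop: send[Bool].send[Bool].μZ.…}
@3 offer stop  ✓  state: send[Bool].send[Bool].μZ.…
@4 send[Bool]  ✓  state: send[Bool].μZ.…
τ conforms to S (length 4)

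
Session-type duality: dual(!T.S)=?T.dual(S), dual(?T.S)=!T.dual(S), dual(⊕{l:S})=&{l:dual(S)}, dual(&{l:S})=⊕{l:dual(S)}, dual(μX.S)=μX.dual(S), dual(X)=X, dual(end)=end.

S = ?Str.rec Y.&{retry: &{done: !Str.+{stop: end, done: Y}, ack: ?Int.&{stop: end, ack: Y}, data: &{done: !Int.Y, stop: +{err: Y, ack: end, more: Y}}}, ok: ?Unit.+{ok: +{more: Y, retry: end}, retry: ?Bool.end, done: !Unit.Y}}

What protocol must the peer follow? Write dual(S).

!Str.rec Y.+{retry: +{done: ?Str.&{stop: end, done: Y}, ack: !Int.+{stop: end, ack: Y}, data: +{done: ?Int.Y, stop: &{err: Y, ack: end, more: Y}}}, ok: !Unit.&{ok: &{more: Y, retry: end}, retry: !Bool.end, done: ?Unit.Y}}

?Str ↦ !Str
  rec Y ↦ rec Y  (μ self-dual)
    &{retry,ok} ↦ +{retry,ok}  (offer→select)
      • retry:
        &{done,ack,data} ↦ +{done,ack,data}  (offer→select)
          • done:
            !Str ↦ ?Str
              +{stop,done} ↦ &{stop,done}  (select→offer)
                • stop:
                  end self-dual
                • done:
                  Y self-dual
          • ack:
            ?Int ↦ !Int
              &{stop,ack} ↦ +{stop,ack}  (offer→select)
                • stop:
                  end self-dual
                • ack:
                  Y self-dual
          • data:
            &{done,stop} ↦ +{done,stop}  (offer→select)
              • done:
                !Int ↦ ?Int
                  Y self-dual
              • stop:
                +{err,ack,more} ↦ &{err,ack,more}  (select→offer)
                  • err:
                    Y self-dual
                  • ack:
                    end self-dual
                  • more:
                    Y self-dual
      • ok:
        ?Unit ↦ !Unit
          +{ok,retry,done} ↦ &{ok,retry,done}  (select→offer)
            • ok:
              +{more,retry} ↦ &{more,retry}  (select→offer)
                • more:
                  Y self-dual
                • retry:
                  end self-dual
            • retry:
              ?Bool ↦ !Bool
                end self-dual
            • done:
              !Unit ↦ ?Unit
                Y self-dual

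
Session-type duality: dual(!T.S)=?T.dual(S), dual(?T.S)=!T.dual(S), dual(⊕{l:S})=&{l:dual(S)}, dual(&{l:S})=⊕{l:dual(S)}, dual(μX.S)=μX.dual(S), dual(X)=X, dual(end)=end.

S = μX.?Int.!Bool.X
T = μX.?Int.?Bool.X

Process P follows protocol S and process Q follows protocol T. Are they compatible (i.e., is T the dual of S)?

NO

μX vs μX  match (rec unchanged)
  ?Int vs ?Int  ✗ same direction on both sides — not dual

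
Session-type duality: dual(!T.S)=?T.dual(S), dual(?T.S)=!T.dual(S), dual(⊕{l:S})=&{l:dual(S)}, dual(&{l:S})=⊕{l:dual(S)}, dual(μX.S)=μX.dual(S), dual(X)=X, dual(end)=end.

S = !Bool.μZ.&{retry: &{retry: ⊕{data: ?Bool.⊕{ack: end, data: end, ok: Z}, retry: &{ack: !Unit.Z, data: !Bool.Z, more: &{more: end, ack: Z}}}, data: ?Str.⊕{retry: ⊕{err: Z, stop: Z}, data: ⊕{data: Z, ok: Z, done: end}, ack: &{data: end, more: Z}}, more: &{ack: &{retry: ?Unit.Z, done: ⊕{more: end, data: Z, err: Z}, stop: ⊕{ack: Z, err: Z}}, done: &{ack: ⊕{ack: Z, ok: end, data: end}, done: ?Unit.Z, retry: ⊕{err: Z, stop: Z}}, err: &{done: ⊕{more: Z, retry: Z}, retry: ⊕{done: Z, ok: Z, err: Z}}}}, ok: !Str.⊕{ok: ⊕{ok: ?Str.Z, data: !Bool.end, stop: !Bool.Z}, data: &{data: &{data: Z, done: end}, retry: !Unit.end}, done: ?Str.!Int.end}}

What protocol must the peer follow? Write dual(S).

!Bool ↦ ?Bool
  μZ ↦ μZ  (binder kept)
    &{retry,ok} ↦ ⊕{retry,ok}  (external→internal)
      [retry]
        &{retry,data,more} ↦ ⊕{retry,data,more}  (external→internal)
          [retry]
            ⊕{data,retry} ↦ &{data,retry}  (⊕→&)
              [data]
                ?Bool ↦ !Bool
                  ⊕{ack,data,ok} ↦ &{ack,data,ok}  (⊕→&)
                    [ack]
                      dual(end) = end
                    [data]
                      dual(end) = end
                    [ok]
                      dual(Z) = Z
              [retry]
                &{ack,data,more} ↦ ⊕{ack,data,more}  (external→internal)
                  [ack]
                    !Unit ↦ ?Unit
                      dual(Z) = Z
                  [data]
                    !Bool ↦ ?Bool
                      dual(Z) = Z
                  [more]
                    &{more,ack} ↦ ⊕{more,ack}  (external→internal)
                      [more]
                        dual(end) = end
                      [ack]
                        dual(Z) = Z
          [data]
            ?Str ↦ !Str
              ⊕{retry,data,ack} ↦ &{retry,data,ack}  (⊕→&)
                [retry]
                  ⊕{err,stop} ↦ &{err,stop}  (⊕→&)
                    [err]
                      dual(Z) = Z
                    [stop]
                      dual(Z) = Z
                [data]
                  ⊕{data,ok,done} ↦ &{data,ok,done}  (⊕→&)
                    [data]
                      dual(Z) = Z
                    [ok]
                      dual(Z) = Z
                    [done]
                      dual(end) = end
                [ack]
                  &{data,more} ↦ ⊕{data,more}  (external→internal)
                    [data]
                      dual(end) = end
                    [more]
                      dual(Z) = Z
          [more]
            &{ack,done,err} ↦ ⊕{ack,done,err}  (external→internal)
              [ack]
                &{retry,done,stop} ↦ ⊕{retry,done,stop}  (external→internal)
                  [retry]
                    ?Unit ↦ !Unit
                      dual(Z) = Z
                  [done]
                    ⊕{more,data,err} ↦ &{more,data,err}  (⊕→&)
                      [more]
                        dual(end) = end
                      [data]
                        dual(Z) = Z
                      [err]
                        dual(Z) = Z
                  [stop]
                    ⊕{ack,err} ↦ &{ack,err}  (⊕→&)
                      [ack]
                        dual(Z) = Z
                      [err]
                        dual(Z) = Z
              [done]
                &{ack,done,retry} ↦ ⊕{ack,done,retry}  (external→internal)
                  [ack]
                    ⊕{ack,ok,data} ↦ &{ack,ok,data}  (⊕→&)
                      [ack]
                        dual(Z) = Z
                      [ok]
                        dual(end) = end
                      [data]
                        dual(end) = end
                  [done]
                    ?Unit ↦ !Unit
                      dual(Z) = Z
                  [retry]
                    ⊕{err,stop} ↦ &{err,stop}  (⊕→&)
                      [err]
                        dual(Z) = Z
                      [stop]
                        dual(Z) = Z
              [err]
                &{done,retry} ↦ ⊕{done,retry}  (external→internal)
                  [done]
                    ⊕{more,retry} ↦ &{more,retry}  (⊕→&)
                      [more]
                        dual(Z) = Z
                      [retry]
                        dual(Z) = Z
                  [retry]
                    ⊕{done,ok,err} ↦ &{done,ok,err}  (⊕→&)
                      [done]
                        dual(Z) = Z
                      [ok]
                        dual(Z) = Z
                      [err]
                        dual(Z) = Z
      [ok]
        !Str ↦ ?Str
          ⊕{ok,data,done} ↦ &{ok,data,done}  (⊕→&)
            [ok]
              ⊕{ok,data,stop} ↦ &{ok,data,stop}  (⊕→&)
                [ok]
                  ?Str ↦ !Str
                    dual(Z) = Z
                [data]
                  !Bool ↦ ?Bool
                    dual(end) = end
                [stop]
                  !Bool ↦ ?Bool
                    dual(Z) = Z
            [data]
              &{data,retry} ↦ ⊕{data,retry}  (external→internal)
                [data]
                  &{data,done} ↦ ⊕{data,done}  (external→internal)
                    [data]
                      dual(Z) = Z
                    [done]
                      dual(end) = end
                [retry]
                  !Unit ↦ ?Unit
                    dual(end) = end
            [done]
              ?Str ↦ !Str
                !Int ↦ ?Int
                  dual(end) = end

?Bool.μZ.⊕{retry: ⊕{retry: &{data: !Bool.&{ack: end, data: end, ok: Z}, retry: ⊕{ack: ?Unit.Z, data: ?Bool.Z, more: ⊕{more: end, ack: Z}}}, data: !Str.&{retry: &{err: Z, stop: Z}, data: &{data: Z, ok: Z, done: end}, ack: ⊕{data: end, more: Z}}, more: ⊕{ack: ⊕{retry: !Unit.Z, done: &{more: end, data: Z, err: Z}, stop: &{ack: Z, err: Z}}, done: ⊕{ack: &{ack: Z, ok: end, data: end}, done: !Unit.Z, retry: &{err: Z, stop: Z}}, err: ⊕{done: &{more: Z, retry: Z}, retry: &{done: Z, ok: Z, err: Z}}}}, ok: ?Str.&{ok: &{ok: !Str.Z, data: ?Bool.end, stop: ?Bool.Z}, data: ⊕{data: ⊕{data: Z, done: end}, retry: ?Unit.end}, done: !Str.?Int.end}}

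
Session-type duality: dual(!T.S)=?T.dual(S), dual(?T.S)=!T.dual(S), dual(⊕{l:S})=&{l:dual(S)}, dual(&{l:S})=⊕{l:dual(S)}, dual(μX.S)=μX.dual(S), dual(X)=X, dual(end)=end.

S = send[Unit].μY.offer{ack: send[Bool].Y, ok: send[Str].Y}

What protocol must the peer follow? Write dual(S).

send[Unit] = recv[Unit]
  μY = μY  (rec unchanged)
    offer{ack,ok} = select{ack,ok}  (offer→select)
      case ack:
        send[Bool] = recv[Bool]
          Y ↦ Y
      case ok:
        send[Str] = recv[Str]
          Y ↦ Y

recv[Unit].μY.select{ack: recv[Bool].Y, ok: recv[Str].Y}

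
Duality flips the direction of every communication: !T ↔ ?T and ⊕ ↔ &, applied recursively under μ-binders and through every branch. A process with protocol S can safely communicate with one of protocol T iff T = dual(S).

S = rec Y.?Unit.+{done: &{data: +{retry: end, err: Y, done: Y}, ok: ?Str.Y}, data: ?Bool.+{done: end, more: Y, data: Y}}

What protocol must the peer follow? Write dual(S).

rec Y = rec Y  (binder kept)
  ?Unit = !Unit
    +{done,data} = &{done,data}  (internal→external)
      [done]
        &{data,ok} = +{data,ok}  (&→⊕)
          [data]
            +{retry,err,done} = &{retry,err,done}  (internal→external)
              [retry]
                end ↦ end
              [err]
                Y ↦ Y
              [done]
                Y ↦ Y
          [ok]
            ?Str = !Str
              Y ↦ Y
      [data]
        ?Bool = !Bool
          +{done,more,data} = &{done,more,data}  (internal→external)
            [done]
              end ↦ end
            [more]
              Y ↦ Y
            [data]
              Y ↦ Y

rec Y.!Unit.&{done: +{data: &{retry: end, err: Y, done: Y}, ok: !Str.Y}, data: !Bool.&{done: end, more: Y, data: Y}}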